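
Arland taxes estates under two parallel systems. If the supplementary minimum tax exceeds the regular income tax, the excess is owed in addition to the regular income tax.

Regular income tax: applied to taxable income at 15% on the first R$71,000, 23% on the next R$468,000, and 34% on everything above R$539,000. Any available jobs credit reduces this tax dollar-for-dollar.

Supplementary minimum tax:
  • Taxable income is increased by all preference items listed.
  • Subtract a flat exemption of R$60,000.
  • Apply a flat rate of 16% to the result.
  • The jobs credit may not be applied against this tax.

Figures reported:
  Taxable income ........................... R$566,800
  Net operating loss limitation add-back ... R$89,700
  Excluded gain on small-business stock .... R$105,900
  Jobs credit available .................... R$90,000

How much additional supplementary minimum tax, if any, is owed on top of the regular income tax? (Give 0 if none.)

Regular income tax:
  R$71,000 × 15% = R$10,650
  R$468,000 × 23% = R$107,640
  R$27,800 × 34% = R$9,452
  → R$127,742
  Less jobs credit R$90,000 → R$37,742

Supplementary minimum tax:
  Adjusted income: R$566,800 + R$89,700 + R$105,900 = R$762,400
  Less exemption R$60,000 → base R$702,400
  R$702,400 × 16% = R$112,384

Excess of supplementary minimum tax over regular income tax: R$112,384 − R$37,742 = R$74,642.

R$74,642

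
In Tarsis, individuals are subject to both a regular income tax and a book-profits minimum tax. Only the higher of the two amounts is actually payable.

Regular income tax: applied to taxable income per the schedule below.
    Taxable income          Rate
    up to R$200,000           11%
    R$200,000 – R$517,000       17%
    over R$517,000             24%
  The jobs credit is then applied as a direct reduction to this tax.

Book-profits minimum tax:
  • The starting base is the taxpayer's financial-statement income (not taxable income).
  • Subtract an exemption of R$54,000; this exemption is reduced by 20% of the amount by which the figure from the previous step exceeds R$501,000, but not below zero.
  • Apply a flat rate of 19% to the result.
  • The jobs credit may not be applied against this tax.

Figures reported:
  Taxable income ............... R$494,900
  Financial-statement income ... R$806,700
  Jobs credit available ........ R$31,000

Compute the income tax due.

Book-profits minimum tax:
  Base (financial-statement income): R$806,700
  Exemption: 20% × (R$806,700 − R$501,000) = R$61,140 ≥ R$54,000, so the exemption is fully phased out
  Base: R$806,700 − R$0 = R$806,700
  R$806,700 × 19% = R$153,273

Regular income tax:
  R$200,000 × 11% = R$22,000
  R$294,900 × 17% = R$50,133
  → R$72,133
  Less jobs credit R$31,000 → R$41,133

R$153,273 > R$41,133, so the book-profits minimum tax is the binding amount.

R$153,273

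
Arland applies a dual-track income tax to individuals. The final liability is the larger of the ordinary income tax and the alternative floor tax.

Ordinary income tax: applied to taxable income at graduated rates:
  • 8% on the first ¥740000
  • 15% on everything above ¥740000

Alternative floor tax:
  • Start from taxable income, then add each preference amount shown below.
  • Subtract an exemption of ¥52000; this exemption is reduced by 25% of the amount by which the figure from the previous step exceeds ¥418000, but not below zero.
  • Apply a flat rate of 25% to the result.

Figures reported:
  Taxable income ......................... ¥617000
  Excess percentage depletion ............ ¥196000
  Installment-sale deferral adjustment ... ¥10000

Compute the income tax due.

¥205750

Ordinary income tax:
  ¥617000 × 8% = ¥49360

Alternative floor tax:
  Adjusted income: ¥617000 + ¥196000 + ¥10000 = ¥823000
  Exemption: 25% × (¥823000 − ¥418000) = ¥101250 ≥ ¥52000, so the exemption is fully phased out
  Base: ¥823000 − ¥0 = ¥823000
  ¥823000 × 25% = ¥205750

¥205750 > ¥49360, so the alternative floor tax is the binding amount.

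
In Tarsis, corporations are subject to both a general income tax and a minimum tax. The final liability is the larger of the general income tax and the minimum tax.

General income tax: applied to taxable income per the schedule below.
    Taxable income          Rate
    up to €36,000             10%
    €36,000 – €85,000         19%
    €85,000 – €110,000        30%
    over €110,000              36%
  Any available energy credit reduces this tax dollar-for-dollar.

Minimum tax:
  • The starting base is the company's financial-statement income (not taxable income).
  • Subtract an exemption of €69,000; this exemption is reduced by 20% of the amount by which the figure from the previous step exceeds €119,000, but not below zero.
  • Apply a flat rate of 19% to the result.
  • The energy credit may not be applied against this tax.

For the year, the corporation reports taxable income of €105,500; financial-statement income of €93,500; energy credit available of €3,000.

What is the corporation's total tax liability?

General income tax:
  €36,000 × 10% = €3,600
  €49,000 × 19% = €9,310
  €20,500 × 30% = €6,150
  → €19,060
  Less energy credit €3,000 → €16,060

Minimum tax:
  Base (financial-statement income): €93,500
  Exemption: €93,500 ≤ €119,000, so full €69,000 applies
  Base: €93,500 − €69,000 = €24,500
  €24,500 × 19% = €4,655

€16,060 > €4,655, so the general income tax governs.

€16,060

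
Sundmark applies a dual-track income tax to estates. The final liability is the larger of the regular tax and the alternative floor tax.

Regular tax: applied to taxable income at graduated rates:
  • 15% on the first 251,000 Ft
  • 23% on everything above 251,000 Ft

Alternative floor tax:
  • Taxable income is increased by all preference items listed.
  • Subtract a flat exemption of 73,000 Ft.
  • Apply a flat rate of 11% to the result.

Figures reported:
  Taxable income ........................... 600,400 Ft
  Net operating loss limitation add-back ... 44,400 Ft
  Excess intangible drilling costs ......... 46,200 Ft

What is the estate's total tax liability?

118,012 Ft

Regular tax:
  251,000 Ft × 15% = 37,650 Ft
  349,400 Ft × 23% = 80,362 Ft
  → 118,012 Ft

Alternative floor tax:
  Adjusted income: 600,400 Ft + 44,400 Ft + 46,200 Ft = 691,000 Ft
  Less exemption 73,000 Ft → base 618,000 Ft
  618,000 Ft × 11% = 67,980 Ft

118,012 Ft > 67,980 Ft, so the regular tax governs.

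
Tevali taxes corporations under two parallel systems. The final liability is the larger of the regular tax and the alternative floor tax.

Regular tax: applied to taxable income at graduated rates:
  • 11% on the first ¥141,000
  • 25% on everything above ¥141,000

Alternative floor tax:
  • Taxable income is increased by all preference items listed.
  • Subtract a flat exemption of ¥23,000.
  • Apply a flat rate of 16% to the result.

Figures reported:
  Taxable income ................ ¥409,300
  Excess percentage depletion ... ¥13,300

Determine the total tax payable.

¥82,585

Alternative floor tax:
  Adjusted income: ¥409,300 + ¥13,300 = ¥422,600
  Less exemption ¥23,000 → base ¥399,600
  ¥399,600 × 16% = ¥63,936

Regular tax:
  ¥141,000 × 11% = ¥15,510
  ¥268,300 × 25% = ¥67,075
  → ¥82,585

¥82,585 > ¥63,936, so the regular tax governs.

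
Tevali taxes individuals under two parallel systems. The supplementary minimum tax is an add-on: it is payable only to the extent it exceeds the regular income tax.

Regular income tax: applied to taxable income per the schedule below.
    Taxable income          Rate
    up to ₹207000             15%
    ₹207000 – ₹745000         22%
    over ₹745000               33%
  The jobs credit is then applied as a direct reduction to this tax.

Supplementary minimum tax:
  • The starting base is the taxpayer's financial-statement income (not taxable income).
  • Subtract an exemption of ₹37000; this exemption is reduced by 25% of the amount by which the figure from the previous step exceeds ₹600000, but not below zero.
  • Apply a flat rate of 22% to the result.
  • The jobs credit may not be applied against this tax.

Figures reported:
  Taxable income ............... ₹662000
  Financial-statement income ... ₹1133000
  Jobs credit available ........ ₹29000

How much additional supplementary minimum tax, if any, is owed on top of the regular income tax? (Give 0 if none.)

Regular income tax:
  ₹207000 × 15% = ₹31050
  ₹455000 × 22% = ₹100100
  → ₹131150
  Less jobs credit ₹29000 → ₹102150

Supplementary minimum tax:
  Base (financial-statement income): ₹1133000
  Exemption: 25% × (₹1133000 − ₹600000) = ₹133250 ≥ ₹37000, so the exemption is fully phased out
  Base: ₹1133000 − ₹0 = ₹1133000
  ₹1133000 × 22% = ₹249260

Excess of supplementary minimum tax over regular income tax: ₹249260 − ₹102150 = ₹147110.

₹147110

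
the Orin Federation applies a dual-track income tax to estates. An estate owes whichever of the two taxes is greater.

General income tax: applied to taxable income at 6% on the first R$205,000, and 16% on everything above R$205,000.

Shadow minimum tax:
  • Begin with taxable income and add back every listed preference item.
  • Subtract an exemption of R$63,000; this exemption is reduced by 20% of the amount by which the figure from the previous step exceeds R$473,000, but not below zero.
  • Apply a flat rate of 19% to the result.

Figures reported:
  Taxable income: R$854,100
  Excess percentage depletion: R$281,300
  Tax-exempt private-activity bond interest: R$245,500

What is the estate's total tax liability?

R$262,371

Shadow minimum tax:
  Adjusted income: R$854,100 + R$281,300 + R$245,500 = R$1,380,900
  Exemption: 20% × (R$1,380,900 − R$473,000) = R$181,580 ≥ R$63,000, so the exemption is fully phased out
  Base: R$1,380,900 − R$0 = R$1,380,900
  R$1,380,900 × 19% = R$262,371

General income tax:
  R$205,000 × 6% = R$12,300
  R$649,100 × 16% = R$103,856
  → R$116,156

R$262,371 > R$116,156, so the shadow minimum tax is the binding amount.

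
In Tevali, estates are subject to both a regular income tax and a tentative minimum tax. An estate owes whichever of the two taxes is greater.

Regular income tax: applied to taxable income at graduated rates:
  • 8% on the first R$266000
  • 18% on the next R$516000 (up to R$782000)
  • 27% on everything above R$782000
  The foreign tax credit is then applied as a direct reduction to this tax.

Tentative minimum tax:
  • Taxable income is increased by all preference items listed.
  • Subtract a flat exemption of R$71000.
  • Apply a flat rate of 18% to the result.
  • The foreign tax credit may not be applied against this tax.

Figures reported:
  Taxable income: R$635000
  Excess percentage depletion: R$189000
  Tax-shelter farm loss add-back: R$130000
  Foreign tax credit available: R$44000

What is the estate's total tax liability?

Tentative minimum tax:
  Adjusted income: R$635000 + R$189000 + R$130000 = R$954000
  Less exemption R$71000 → base R$883000
  R$883000 × 18% = R$158940

Regular income tax:
  R$266000 × 8% = R$21280
  R$369000 × 18% = R$66420
  → R$87700
  Less foreign tax credit R$44000 → R$43700

R$158940 > R$43700, so the tentative minimum tax is the binding amount.

R$158940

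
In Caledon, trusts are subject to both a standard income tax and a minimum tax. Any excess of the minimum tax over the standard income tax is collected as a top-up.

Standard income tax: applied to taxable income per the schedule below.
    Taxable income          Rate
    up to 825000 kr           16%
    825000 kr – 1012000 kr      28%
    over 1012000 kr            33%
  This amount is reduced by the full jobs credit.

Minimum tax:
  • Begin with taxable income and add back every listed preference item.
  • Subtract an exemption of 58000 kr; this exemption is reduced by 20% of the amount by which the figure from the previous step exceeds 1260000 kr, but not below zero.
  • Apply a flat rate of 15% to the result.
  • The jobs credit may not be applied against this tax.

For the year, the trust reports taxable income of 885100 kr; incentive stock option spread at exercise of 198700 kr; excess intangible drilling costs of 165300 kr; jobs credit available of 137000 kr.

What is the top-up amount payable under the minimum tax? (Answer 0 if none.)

Standard income tax:
  825000 kr × 16% = 132000 kr
  60100 kr × 28% = 16828 kr
  → 148828 kr
  Less jobs credit 137000 kr → 11828 kr

Minimum tax:
  Adjusted income: 885100 kr + 198700 kr + 165300 kr = 1249100 kr
  Exemption: 1249100 kr ≤ 1260000 kr, so full 58000 kr applies
  Base: 1249100 kr − 58000 kr = 1191100 kr
  1191100 kr × 15% = 178665 kr

Excess of minimum tax over standard income tax: 178665 kr − 11828 kr = 166837 kr.

166837 kr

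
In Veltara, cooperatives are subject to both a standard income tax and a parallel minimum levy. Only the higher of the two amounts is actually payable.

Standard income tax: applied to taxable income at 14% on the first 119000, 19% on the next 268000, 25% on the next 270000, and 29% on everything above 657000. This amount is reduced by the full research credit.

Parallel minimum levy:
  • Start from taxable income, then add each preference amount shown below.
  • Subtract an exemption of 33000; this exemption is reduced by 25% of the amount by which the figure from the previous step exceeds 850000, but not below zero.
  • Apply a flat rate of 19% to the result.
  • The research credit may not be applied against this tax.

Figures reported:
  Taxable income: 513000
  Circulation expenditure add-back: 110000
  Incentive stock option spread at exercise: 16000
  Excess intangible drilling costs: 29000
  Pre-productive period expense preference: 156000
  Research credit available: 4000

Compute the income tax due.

150290

Standard income tax:
  119000 × 14% = 16660
  268000 × 19% = 50920
  126000 × 25% = 31500
  → 99080
  Less research credit 4000 → 95080

Parallel minimum levy:
  Adjusted income: 513000 + 110000 + 16000 + 29000 + 156000 = 824000
  Exemption: 824000 ≤ 850000, so full 33000 applies
  Base: 824000 − 33000 = 791000
  791000 × 19% = 150290

150290 > 95080, so the parallel minimum levy is the binding amount.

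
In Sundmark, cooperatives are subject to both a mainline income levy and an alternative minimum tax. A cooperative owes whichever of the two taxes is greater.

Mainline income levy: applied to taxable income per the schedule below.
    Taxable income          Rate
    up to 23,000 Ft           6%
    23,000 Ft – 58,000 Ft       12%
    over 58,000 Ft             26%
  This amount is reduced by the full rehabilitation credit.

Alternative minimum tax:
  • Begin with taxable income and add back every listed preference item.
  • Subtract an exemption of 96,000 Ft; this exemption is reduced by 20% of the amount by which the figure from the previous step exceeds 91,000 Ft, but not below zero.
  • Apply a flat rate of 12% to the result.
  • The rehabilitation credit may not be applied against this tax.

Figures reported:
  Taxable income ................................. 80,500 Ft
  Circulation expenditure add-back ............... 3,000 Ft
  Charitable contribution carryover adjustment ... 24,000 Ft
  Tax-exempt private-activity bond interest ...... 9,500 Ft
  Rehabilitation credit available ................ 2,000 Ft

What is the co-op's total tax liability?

9,430 Ft

Alternative minimum tax:
  Adjusted income: 80,500 Ft + 3,000 Ft + 24,000 Ft + 9,500 Ft = 117,000 Ft
  Exemption: 96,000 Ft − 20% × (117,000 Ft − 91,000 Ft) = 96,000 Ft − 5,200 Ft = 90,800 Ft
  Base: 117,000 Ft − 90,800 Ft = 26,200 Ft
  26,200 Ft × 12% = 3,144 Ft

Mainline income levy:
  23,000 Ft × 6% = 1,380 Ft
  35,000 Ft × 12% = 4,200 Ft
  22,500 Ft × 26% = 5,850 Ft
  → 11,430 Ft
  Less rehabilitation credit 2,000 Ft → 9,430 Ft

9,430 Ft > 3,144 Ft, so the mainline income levy governs.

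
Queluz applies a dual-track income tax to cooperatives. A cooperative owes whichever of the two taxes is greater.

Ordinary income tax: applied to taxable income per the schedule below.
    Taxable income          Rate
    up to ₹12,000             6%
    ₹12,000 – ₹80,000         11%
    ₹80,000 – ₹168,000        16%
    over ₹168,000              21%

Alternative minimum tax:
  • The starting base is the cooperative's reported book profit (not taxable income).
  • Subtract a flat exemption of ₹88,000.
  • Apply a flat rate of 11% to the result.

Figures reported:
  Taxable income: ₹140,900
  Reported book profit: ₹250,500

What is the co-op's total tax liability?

₹17,944

Alternative minimum tax:
  Base (reported book profit): ₹250,500
  Less exemption ₹88,000 → base ₹162,500
  ₹162,500 × 11% = ₹17,875

Ordinary income tax:
  ₹12,000 × 6% = ₹720
  ₹68,000 × 11% = ₹7,480
  ₹60,900 × 16% = ₹9,744
  → ₹17,944

₹17,944 > ₹17,875, so the ordinary income tax governs.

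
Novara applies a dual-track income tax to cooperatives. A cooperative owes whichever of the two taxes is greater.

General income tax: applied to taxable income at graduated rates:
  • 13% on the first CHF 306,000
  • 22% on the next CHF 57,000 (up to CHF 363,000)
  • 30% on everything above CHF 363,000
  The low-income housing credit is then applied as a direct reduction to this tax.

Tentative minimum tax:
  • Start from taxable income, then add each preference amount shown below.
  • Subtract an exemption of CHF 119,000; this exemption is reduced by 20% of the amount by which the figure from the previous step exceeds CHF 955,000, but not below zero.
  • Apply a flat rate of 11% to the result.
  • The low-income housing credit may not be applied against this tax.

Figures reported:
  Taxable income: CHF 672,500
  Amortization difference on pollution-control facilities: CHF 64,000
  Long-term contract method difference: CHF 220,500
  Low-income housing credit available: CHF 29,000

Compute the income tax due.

CHF 116,170

Tentative minimum tax:
  Adjusted income: CHF 672,500 + CHF 64,000 + CHF 220,500 = CHF 957,000
  Exemption: CHF 119,000 − 20% × (CHF 957,000 − CHF 955,000) = CHF 119,000 − CHF 400 = CHF 118,600
  Base: CHF 957,000 − CHF 118,600 = CHF 838,400
  CHF 838,400 × 11% = CHF 92,224

General income tax:
  CHF 306,000 × 13% = CHF 39,780
  CHF 57,000 × 22% = CHF 12,540
  CHF 309,500 × 30% = CHF 92,850
  → CHF 145,170
  Less low-income housing credit CHF 29,000 → CHF 116,170

CHF 116,170 > CHF 92,224, so the general income tax governs.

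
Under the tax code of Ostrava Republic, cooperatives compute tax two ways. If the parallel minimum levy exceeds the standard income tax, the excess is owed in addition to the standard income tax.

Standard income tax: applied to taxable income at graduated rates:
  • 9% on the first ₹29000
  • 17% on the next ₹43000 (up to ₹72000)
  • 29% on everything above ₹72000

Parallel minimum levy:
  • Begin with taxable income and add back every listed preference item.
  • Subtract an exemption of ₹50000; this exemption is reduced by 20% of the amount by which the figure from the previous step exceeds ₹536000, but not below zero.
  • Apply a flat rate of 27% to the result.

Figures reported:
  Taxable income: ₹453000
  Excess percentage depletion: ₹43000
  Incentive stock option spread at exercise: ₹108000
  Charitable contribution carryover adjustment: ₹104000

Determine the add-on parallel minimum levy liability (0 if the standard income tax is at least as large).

₹66538

Parallel minimum levy:
  Adjusted income: ₹453000 + ₹43000 + ₹108000 + ₹104000 = ₹708000
  Exemption: ₹50000 − 20% × (₹708000 − ₹536000) = ₹50000 − ₹34400 = ₹15600
  Base: ₹708000 − ₹15600 = ₹692400
  ₹692400 × 27% = ₹186948

Standard income tax:
  ₹29000 × 9% = ₹2610
  ₹43000 × 17% = ₹7310
  ₹381000 × 29% = ₹110490
  → ₹120410

Excess of parallel minimum levy over standard income tax: ₹186948 − ₹120410 = ₹66538.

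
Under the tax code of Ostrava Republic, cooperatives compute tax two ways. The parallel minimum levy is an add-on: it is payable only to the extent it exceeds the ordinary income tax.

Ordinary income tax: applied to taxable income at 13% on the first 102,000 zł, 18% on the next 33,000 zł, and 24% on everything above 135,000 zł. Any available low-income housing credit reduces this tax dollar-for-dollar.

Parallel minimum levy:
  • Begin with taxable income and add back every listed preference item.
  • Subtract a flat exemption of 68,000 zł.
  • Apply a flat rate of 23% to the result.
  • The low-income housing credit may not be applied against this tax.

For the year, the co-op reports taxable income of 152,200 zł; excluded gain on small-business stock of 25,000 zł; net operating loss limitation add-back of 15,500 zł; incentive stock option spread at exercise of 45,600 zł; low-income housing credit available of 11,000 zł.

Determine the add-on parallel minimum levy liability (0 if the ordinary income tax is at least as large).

Ordinary income tax:
  102,000 zł × 13% = 13,260 zł
  33,000 zł × 18% = 5,940 zł
  17,200 zł × 24% = 4,128 zł
  → 23,328 zł
  Less low-income housing credit 11,000 zł → 12,328 zł

Parallel minimum levy:
  Adjusted income: 152,200 zł + 25,000 zł + 15,500 zł + 45,600 zł = 238,300 zł
  Less exemption 68,000 zł → base 170,300 zł
  170,300 zł × 23% = 39,169 zł

Excess of parallel minimum levy over ordinary income tax: 39,169 zł − 12,328 zł = 26,841 zł.

26,841 zł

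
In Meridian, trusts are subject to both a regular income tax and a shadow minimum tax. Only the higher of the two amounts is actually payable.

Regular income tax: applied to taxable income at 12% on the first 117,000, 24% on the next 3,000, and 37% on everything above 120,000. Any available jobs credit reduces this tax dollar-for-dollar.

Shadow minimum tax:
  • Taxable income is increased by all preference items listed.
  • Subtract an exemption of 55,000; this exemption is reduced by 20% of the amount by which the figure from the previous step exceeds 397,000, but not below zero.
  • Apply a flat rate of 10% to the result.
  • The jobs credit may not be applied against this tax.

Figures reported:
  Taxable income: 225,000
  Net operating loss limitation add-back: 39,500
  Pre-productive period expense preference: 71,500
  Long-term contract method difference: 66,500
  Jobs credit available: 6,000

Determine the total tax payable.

47,610

Regular income tax:
  117,000 × 12% = 14,040
  3,000 × 24% = 720
  105,000 × 37% = 38,850
  → 53,610
  Less jobs credit 6,000 → 47,610

Shadow minimum tax:
  Adjusted income: 225,000 + 39,500 + 71,500 + 66,500 = 402,500
  Exemption: 55,000 − 20% × (402,500 − 397,000) = 55,000 − 1,100 = 53,900
  Base: 402,500 − 53,900 = 348,600
  348,600 × 10% = 34,860

47,610 > 34,860, so the regular income tax governs.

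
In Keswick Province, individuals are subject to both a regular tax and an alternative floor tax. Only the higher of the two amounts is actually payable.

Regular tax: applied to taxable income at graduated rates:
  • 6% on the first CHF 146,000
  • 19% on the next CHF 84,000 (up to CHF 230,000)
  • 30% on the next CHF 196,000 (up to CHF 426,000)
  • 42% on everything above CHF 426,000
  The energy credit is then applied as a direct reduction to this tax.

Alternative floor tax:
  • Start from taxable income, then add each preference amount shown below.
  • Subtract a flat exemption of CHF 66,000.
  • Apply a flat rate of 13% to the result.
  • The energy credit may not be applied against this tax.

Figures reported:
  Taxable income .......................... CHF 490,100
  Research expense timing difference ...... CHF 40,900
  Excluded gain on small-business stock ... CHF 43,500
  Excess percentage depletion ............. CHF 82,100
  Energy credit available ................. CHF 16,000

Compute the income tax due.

Regular tax:
  CHF 146,000 × 6% = CHF 8,760
  CHF 84,000 × 19% = CHF 15,960
  CHF 196,000 × 30% = CHF 58,800
  CHF 64,100 × 42% = CHF 26,922
  → CHF 110,442
  Less energy credit CHF 16,000 → CHF 94,442

Alternative floor tax:
  Adjusted income: CHF 490,100 + CHF 40,900 + CHF 43,500 + CHF 82,100 = CHF 656,600
  Less exemption CHF 66,000 → base CHF 590,600
  CHF 590,600 × 13% = CHF 76,778

CHF 94,442 > CHF 76,778, so the regular tax governs.

CHF 94,442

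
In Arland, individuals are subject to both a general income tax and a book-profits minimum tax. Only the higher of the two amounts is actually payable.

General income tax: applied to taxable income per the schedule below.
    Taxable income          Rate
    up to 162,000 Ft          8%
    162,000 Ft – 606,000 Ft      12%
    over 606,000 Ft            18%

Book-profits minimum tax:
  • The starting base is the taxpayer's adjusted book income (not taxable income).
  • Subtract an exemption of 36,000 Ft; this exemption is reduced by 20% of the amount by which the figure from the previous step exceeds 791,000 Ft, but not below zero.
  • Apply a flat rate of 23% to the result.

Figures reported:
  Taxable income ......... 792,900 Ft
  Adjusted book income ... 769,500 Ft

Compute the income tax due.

General income tax:
  162,000 Ft × 8% = 12,960 Ft
  444,000 Ft × 12% = 53,280 Ft
  186,900 Ft × 18% = 33,642 Ft
  → 99,882 Ft

Book-profits minimum tax:
  Base (adjusted book income): 769,500 Ft
  Exemption: 769,500 Ft ≤ 791,000 Ft, so full 36,000 Ft applies
  Base: 769,500 Ft − 36,000 Ft = 733,500 Ft
  733,500 Ft × 23% = 168,705 Ft

168,705 Ft > 99,882 Ft, so the book-profits minimum tax is the binding amount.

168,705 Ft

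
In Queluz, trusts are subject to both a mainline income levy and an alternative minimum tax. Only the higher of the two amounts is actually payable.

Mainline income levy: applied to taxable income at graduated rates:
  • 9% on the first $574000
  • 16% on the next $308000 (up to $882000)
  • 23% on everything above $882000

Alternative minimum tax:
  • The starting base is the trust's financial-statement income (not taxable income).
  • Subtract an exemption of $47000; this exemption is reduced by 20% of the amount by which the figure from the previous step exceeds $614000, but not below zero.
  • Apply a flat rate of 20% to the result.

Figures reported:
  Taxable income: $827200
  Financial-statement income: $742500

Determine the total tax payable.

Mainline income levy:
  $574000 × 9% = $51660
  $253200 × 16% = $40512
  → $92172

Alternative minimum tax:
  Base (financial-statement income): $742500
  Exemption: $47000 − 20% × ($742500 − $614000) = $47000 − $25700 = $21300
  Base: $742500 − $21300 = $721200
  $721200 × 20% = $144240

$144240 > $92172, so the alternative minimum tax is the binding amount.

$144240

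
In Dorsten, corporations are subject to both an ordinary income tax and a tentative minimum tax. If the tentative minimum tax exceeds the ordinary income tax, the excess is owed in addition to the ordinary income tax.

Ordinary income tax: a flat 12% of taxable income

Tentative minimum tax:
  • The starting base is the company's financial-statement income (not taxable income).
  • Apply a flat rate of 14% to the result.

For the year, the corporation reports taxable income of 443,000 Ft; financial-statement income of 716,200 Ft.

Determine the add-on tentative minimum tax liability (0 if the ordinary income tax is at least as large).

Tentative minimum tax:
  Base (financial-statement income): 716,200 Ft
  716,200 Ft × 14% = 100,268 Ft

Ordinary income tax:
  443,000 Ft × 12% = 53,160 Ft

Excess of tentative minimum tax over ordinary income tax: 100,268 Ft − 53,160 Ft = 47,108 Ft.

47,108 Ft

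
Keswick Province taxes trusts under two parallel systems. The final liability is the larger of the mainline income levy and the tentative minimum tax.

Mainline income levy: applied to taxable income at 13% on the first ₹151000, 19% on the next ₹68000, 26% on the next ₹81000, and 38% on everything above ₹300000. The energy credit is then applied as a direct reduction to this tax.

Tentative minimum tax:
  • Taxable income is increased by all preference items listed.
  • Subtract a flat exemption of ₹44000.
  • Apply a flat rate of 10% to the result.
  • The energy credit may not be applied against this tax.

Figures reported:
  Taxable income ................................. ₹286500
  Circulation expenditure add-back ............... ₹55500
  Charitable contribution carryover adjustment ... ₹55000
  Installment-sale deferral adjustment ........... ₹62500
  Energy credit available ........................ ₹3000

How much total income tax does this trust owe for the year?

₹47100

Tentative minimum tax:
  Adjusted income: ₹286500 + ₹55500 + ₹55000 + ₹62500 = ₹459500
  Less exemption ₹44000 → base ₹415500
  ₹415500 × 10% = ₹41550

Mainline income levy:
  ₹151000 × 13% = ₹19630
  ₹68000 × 19% = ₹12920
  ₹67500 × 26% = ₹17550
  → ₹50100
  Less energy credit ₹3000 → ₹47100

₹47100 > ₹41550, so the mainline income levy governs.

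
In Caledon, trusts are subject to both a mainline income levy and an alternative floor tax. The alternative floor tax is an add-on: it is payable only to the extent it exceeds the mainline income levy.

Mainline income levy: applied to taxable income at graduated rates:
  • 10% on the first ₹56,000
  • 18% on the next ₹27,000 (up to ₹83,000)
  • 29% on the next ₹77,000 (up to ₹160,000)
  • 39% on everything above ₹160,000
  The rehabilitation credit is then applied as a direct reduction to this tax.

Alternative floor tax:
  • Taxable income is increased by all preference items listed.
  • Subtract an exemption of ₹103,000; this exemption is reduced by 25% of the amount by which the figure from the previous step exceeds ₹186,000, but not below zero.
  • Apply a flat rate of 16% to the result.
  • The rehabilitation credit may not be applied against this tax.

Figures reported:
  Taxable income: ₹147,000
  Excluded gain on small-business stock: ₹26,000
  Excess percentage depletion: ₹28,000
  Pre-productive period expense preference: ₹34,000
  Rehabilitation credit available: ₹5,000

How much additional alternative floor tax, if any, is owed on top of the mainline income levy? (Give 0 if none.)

Alternative floor tax:
  Adjusted income: ₹147,000 + ₹26,000 + ₹28,000 + ₹34,000 = ₹235,000
  Exemption: ₹103,000 − 25% × (₹235,000 − ₹186,000) = ₹103,000 − ₹12,250 = ₹90,750
  Base: ₹235,000 − ₹90,750 = ₹144,250
  ₹144,250 × 16% = ₹23,080

Mainline income levy:
  ₹56,000 × 10% = ₹5,600
  ₹27,000 × 18% = ₹4,860
  ₹64,000 × 29% = ₹18,560
  → ₹29,020
  Less rehabilitation credit ₹5,000 → ₹24,020

₹23,080 ≤ ₹24,020, so no add-on is due.

₹0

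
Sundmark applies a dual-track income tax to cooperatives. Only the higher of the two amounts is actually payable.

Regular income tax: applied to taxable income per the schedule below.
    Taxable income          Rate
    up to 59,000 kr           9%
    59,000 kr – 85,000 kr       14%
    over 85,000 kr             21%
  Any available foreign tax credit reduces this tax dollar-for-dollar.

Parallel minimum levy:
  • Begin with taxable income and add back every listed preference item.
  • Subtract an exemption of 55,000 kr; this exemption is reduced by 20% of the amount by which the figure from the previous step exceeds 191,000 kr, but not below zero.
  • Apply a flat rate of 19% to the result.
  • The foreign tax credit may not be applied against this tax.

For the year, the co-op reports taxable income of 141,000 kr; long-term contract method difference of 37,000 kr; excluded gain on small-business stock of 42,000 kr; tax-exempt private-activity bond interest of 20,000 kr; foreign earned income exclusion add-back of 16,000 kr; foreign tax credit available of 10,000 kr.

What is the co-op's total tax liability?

40,660 kr

Regular income tax:
  59,000 kr × 9% = 5,310 kr
  26,000 kr × 14% = 3,640 kr
  56,000 kr × 21% = 11,760 kr
  → 20,710 kr
  Less foreign tax credit 10,000 kr → 10,710 kr

Parallel minimum levy:
  Adjusted income: 141,000 kr + 37,000 kr + 42,000 kr + 20,000 kr + 16,000 kr = 256,000 kr
  Exemption: 55,000 kr − 20% × (256,000 kr − 191,000 kr) = 55,000 kr − 13,000 kr = 42,000 kr
  Base: 256,000 kr − 42,000 kr = 214,000 kr
  214,000 kr × 19% = 40,660 kr

40,660 kr > 10,710 kr, so the parallel minimum levy is the binding amount.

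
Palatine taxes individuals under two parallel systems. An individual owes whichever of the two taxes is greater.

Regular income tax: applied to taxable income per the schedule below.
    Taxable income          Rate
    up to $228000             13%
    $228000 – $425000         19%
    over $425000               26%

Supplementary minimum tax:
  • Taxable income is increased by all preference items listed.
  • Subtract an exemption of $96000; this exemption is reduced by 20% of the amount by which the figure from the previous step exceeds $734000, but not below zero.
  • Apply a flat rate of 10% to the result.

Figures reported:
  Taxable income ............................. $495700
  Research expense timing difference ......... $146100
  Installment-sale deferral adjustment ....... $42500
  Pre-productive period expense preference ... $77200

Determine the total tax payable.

$85452

Supplementary minimum tax:
  Adjusted income: $495700 + $146100 + $42500 + $77200 = $761500
  Exemption: $96000 − 20% × ($761500 − $734000) = $96000 − $5500 = $90500
  Base: $761500 − $90500 = $671000
  $671000 × 10% = $67100

Regular income tax:
  $228000 × 13% = $29640
  $197000 × 19% = $37430
  $70700 × 26% = $18382
  → $85452

$85452 > $67100, so the regular income tax governs.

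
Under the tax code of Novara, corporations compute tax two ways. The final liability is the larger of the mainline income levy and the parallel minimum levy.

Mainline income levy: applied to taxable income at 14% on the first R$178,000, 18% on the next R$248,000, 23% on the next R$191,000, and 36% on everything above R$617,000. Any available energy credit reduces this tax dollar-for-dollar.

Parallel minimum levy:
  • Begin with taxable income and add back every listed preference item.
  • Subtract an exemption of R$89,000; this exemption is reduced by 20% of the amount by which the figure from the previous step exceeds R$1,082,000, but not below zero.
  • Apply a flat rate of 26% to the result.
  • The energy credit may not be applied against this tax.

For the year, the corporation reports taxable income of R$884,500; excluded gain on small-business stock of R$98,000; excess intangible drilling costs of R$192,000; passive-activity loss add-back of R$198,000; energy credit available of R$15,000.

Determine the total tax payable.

R$348,816

Mainline income levy:
  R$178,000 × 14% = R$24,920
  R$248,000 × 18% = R$44,640
  R$191,000 × 23% = R$43,930
  R$267,500 × 36% = R$96,300
  → R$209,790
  Less energy credit R$15,000 → R$194,790

Parallel minimum levy:
  Adjusted income: R$884,500 + R$98,000 + R$192,000 + R$198,000 = R$1,372,500
  Exemption: R$89,000 − 20% × (R$1,372,500 − R$1,082,000) = R$89,000 − R$58,100 = R$30,900
  Base: R$1,372,500 − R$30,900 = R$1,341,600
  R$1,341,600 × 26% = R$348,816

R$348,816 > R$194,790, so the parallel minimum levy is the binding amount.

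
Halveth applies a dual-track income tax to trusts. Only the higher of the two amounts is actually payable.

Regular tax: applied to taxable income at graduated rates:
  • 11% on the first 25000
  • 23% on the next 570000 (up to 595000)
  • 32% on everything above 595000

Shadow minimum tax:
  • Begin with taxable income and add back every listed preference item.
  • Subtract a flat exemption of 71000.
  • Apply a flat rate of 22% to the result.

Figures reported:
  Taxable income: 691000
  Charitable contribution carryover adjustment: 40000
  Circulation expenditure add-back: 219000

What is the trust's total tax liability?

Shadow minimum tax:
  Adjusted income: 691000 + 40000 + 219000 = 950000
  Less exemption 71000 → base 879000
  879000 × 22% = 193380

Regular tax:
  25000 × 11% = 2750
  570000 × 23% = 131100
  96000 × 32% = 30720
  → 164570

193380 > 164570, so the shadow minimum tax is the binding amount.

193380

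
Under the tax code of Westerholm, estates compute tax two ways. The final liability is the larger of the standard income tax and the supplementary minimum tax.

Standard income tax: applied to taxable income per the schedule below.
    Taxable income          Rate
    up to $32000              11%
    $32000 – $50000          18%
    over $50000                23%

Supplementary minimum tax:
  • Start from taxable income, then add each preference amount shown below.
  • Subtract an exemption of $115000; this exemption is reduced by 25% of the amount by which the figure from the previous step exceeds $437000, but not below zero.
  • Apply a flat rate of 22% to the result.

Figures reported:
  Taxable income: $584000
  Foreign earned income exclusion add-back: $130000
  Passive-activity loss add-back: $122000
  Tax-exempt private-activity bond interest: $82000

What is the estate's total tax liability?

$201960

Standard income tax:
  $32000 × 11% = $3520
  $18000 × 18% = $3240
  $534000 × 23% = $122820
  → $129580

Supplementary minimum tax:
  Adjusted income: $584000 + $130000 + $122000 + $82000 = $918000
  Exemption: 25% × ($918000 − $437000) = $120250 ≥ $115000, so the exemption is fully phased out
  Base: $918000 − $0 = $918000
  $918000 × 22% = $201960

$201960 > $129580, so the supplementary minimum tax is the binding amount.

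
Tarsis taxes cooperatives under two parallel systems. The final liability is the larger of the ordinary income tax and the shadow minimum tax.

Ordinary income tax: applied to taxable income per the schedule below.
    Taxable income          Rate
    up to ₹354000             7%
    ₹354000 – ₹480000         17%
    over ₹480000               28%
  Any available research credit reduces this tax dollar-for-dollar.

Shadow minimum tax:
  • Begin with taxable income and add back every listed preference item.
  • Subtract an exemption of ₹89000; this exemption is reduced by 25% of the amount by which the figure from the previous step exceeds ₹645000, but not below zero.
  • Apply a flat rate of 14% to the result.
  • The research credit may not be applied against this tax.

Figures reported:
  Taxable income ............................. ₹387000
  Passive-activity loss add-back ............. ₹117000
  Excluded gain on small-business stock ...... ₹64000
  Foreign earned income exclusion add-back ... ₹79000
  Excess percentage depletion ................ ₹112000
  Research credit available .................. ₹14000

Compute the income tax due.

₹97790

Shadow minimum tax:
  Adjusted income: ₹387000 + ₹117000 + ₹64000 + ₹79000 + ₹112000 = ₹759000
  Exemption: ₹89000 − 25% × (₹759000 − ₹645000) = ₹89000 − ₹28500 = ₹60500
  Base: ₹759000 − ₹60500 = ₹698500
  ₹698500 × 14% = ₹97790

Ordinary income tax:
  ₹354000 × 7% = ₹24780
  ₹33000 × 17% = ₹5610
  → ₹30390
  Less research credit ₹14000 → ₹16390

₹97790 > ₹16390, so the shadow minimum tax is the binding amount.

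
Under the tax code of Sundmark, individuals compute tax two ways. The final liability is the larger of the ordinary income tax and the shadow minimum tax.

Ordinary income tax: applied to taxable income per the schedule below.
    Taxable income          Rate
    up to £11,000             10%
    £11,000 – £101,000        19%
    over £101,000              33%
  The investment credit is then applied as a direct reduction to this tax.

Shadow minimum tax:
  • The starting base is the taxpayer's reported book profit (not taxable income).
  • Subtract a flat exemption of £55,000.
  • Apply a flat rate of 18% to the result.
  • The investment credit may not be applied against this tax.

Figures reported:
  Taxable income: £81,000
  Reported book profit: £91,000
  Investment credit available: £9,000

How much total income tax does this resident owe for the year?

Ordinary income tax:
  £11,000 × 10% = £1,100
  £70,000 × 19% = £13,300
  → £14,400
  Less investment credit £9,000 → £5,400

Shadow minimum tax:
  Base (reported book profit): £91,000
  Less exemption £55,000 → base £36,000
  £36,000 × 18% = £6,480

£6,480 > £5,400, so the shadow minimum tax is the binding amount.

£6,480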